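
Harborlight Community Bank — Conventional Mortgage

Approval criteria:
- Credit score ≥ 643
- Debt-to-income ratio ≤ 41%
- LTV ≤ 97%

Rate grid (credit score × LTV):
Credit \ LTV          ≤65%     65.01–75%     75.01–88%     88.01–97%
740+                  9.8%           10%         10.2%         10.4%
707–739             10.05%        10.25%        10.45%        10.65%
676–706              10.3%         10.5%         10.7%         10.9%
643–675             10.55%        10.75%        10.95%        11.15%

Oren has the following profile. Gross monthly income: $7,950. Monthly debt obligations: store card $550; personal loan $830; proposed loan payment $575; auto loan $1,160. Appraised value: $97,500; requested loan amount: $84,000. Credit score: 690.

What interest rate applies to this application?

Credit score 690 ≥ 643; Total monthly debts = (550 + 830 + 575 + 1,160) = 3,115. DTI: 3,115 ÷ 7,950 = 39.2%, within the 41% cap
LTV = 84,000/97,500 = 86.2% ≤ 97%
Row: 690 falls in 676–706. Column: 86.2% falls in 75.01–88%. Rate = 10.7%.

10.7%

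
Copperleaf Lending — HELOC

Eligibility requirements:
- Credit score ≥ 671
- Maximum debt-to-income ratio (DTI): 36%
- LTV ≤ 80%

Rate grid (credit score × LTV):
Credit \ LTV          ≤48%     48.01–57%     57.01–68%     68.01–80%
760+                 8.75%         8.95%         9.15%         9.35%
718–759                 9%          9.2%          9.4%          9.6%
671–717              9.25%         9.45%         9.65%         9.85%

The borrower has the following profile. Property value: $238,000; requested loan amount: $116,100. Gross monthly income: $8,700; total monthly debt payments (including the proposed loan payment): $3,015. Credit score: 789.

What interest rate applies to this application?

8.95%

Credit score 789 ≥ 671; DTI: 3,015 ÷ 8,700 = 34.7%, within the 36% cap
LTV = 116,100/238,000 = 48.8% ≤ 80%
Credit 789 → row 760+; LTV 48.8% → column 48.01–57%. Grid cell → 8.95%.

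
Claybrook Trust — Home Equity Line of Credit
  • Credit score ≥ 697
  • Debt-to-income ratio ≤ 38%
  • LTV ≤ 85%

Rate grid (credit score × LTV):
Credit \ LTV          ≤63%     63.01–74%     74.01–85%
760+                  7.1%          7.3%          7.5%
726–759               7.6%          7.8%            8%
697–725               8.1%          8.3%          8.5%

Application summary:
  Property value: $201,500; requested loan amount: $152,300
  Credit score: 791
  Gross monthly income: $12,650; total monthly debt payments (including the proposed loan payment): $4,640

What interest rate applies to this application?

7.5%

Credit score 791 ≥ 697; Debt-to-income = 4,640/12,650 = 36.7% — meets 38% limit
LTV: 152,300 ÷ 201,500 = 75.6%, within 85% cap
Score 791 is in the 760+ band; LTV 75.6% is in the 74.01–85% band → 7.5%.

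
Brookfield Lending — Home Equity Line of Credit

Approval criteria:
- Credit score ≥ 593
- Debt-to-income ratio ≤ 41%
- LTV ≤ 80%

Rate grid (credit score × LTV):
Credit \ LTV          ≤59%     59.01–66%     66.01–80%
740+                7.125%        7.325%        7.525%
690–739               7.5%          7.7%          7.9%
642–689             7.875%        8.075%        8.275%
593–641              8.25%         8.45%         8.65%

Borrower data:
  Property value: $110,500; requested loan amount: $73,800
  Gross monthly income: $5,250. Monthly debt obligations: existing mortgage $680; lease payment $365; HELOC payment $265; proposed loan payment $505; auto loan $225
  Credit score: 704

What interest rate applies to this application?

7.9%

Credit score 704 ≥ 593; Total monthly debts = (680 + 365 + 265 + 505 + 225) = 2,040. DTI: 2,040 ÷ 5,250 = 38.9%, within the 41% cap
Loan-to-value = 73,800/110,500 = 66.8% — pass (80% max)
Row: 704 falls in 690–739. Column: 66.8% falls in 66.01–80%. Rate = 7.9%.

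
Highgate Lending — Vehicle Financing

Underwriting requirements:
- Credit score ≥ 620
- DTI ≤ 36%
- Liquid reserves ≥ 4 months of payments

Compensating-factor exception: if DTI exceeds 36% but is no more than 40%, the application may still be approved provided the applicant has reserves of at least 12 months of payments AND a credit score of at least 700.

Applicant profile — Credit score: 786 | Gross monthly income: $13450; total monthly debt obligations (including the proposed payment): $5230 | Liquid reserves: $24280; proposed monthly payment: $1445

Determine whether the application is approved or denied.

Approved

Credit score 786 ≥ 620 (meets base)
DTI = 5,230/13,450 = 38.9% > 36% — standard DTI limit exceeded.
Liquid reserves cover 24,280/1,445 = 16.8 months — ≥ 4 required
38.9% falls in the override range (36%–40%), so the compensating-factor test applies.
Reserves 16.8 ≥ 12 months; credit score 786 ≥ 700.
Both compensating conditions met → exception applies.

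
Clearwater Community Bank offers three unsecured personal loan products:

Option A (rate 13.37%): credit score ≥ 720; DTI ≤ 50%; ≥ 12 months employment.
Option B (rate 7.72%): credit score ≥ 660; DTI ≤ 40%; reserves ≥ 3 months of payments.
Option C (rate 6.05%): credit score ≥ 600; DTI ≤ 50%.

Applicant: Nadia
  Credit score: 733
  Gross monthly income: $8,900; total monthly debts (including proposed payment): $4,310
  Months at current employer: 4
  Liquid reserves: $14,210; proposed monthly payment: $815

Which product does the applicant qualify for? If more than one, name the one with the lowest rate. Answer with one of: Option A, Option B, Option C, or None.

DTI = 4,310/8,900 = 48.4%.
Reserves = 14,210/815 = 17.4 months.
Option A: score 733 ≥ 720; DTI 48.4% ≤ 50%; employment 4 < 12 mo → does not qualify.
Option B: score 733 ≥ 660; DTI 48.4% > 40%; reserves 17.4 ≥ 3 mo → does not qualify.
Option C: score 733 ≥ 600; DTI 48.4% ≤ 50% → qualifies.

Option C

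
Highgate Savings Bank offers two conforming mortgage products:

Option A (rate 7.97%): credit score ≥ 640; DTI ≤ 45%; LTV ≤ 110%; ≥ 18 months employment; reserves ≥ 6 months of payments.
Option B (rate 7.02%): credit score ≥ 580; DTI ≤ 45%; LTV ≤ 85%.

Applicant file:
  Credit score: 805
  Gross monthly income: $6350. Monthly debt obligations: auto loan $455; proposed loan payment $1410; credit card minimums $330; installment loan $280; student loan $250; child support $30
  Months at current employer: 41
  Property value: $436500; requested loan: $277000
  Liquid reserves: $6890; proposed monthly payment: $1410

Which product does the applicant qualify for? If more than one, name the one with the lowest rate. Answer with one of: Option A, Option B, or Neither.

Total debts = (455 + 1,410 + 330 + 280 + 250 + 30) = 2,755; DTI = 2,755/6,350 = 43.4%.
LTV = 277,000/436,500 = 63.5%.
Reserves = 6,890/1,410 = 4.9 months.
Option A: score 805 ≥ 640; DTI 43.4% ≤ 45%; LTV 63.5% ≤ 110%; employment 41 ≥ 18 mo; reserves 4.9 < 6 mo → does not qualify.
Option B: score 805 ≥ 580; DTI 43.4% ≤ 45%; LTV 63.5% ≤ 85% → qualifies.

Option B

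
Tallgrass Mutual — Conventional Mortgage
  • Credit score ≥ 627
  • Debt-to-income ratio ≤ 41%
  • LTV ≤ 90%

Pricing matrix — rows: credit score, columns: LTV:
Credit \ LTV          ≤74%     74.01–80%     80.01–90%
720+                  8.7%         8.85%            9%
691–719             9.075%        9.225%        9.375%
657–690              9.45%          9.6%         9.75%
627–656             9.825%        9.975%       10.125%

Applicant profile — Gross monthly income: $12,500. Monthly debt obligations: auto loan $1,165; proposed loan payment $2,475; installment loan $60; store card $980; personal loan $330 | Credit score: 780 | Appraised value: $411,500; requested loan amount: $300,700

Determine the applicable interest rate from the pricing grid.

8.7%

Credit score 780 ≥ 627; Total monthly debts = (1,165 + 2,475 + 60 + 980 + 330) = 5,010. DTI: 5,010 ÷ 12,500 = 40.1%, within the 41% cap
LTV = 300,700/411,500 = 73.1% ≤ 90%
Score 780 is in the 720+ band; LTV 73.1% is in the ≤74% band → 8.7%.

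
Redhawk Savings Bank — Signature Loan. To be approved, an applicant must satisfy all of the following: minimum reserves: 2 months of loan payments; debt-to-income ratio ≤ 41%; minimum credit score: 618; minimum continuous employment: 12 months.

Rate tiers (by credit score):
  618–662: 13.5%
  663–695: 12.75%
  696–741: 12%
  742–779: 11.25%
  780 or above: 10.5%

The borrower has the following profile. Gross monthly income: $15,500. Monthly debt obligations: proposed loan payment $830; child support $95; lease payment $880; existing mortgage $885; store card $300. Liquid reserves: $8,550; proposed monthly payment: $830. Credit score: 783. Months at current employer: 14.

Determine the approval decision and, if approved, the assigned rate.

Approved at 10.5%

Credit score 783 ≥ 618 (meets minimum)
Liquid reserves cover 8,550/830 = 10.3 months — ≥ 2 required
Employment 14 ≥ 12 months
Total monthly debts = (830 + 95 + 880 + 885 + 300) = 2,990. DTI = 2,990/15,500 = 19.3% ≤ 41%
All requirements met. Score 783 falls in the 780 or above tier → 10.5%.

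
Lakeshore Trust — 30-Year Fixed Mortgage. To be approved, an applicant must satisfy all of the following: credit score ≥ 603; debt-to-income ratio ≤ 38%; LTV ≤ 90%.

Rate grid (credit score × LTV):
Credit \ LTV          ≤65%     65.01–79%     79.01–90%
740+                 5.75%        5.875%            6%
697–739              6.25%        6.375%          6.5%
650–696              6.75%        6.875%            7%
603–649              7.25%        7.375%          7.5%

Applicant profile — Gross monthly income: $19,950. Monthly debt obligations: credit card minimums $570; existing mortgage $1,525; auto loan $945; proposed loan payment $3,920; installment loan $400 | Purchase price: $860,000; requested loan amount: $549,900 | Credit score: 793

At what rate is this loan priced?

Credit score 793 ≥ 603; Total monthly debts = (570 + 1,525 + 945 + 3,920 + 400) = 7,360. DTI: 7,360 ÷ 19,950 = 36.9%, within the 38% cap
LTV = 549,900/860,000 = 63.9% ≤ 90%
Credit 793 → row 740+; LTV 63.9% → column ≤65%. Grid cell → 5.75%.

5.75%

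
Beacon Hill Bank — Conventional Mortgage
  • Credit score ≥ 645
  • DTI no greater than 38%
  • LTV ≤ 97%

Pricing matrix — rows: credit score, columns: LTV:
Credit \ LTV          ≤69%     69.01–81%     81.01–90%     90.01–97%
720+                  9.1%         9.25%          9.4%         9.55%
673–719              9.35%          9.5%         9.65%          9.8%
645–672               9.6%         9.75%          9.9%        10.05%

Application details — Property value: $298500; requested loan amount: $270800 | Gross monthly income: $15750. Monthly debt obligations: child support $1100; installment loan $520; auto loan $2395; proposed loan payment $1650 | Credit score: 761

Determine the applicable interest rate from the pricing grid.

9.55%

Credit score 761 ≥ 645; Total monthly debts = (1,100 + 520 + 2,395 + 1,650) = 5,665. DTI = 5,665/15,750 = 36% ≤ 38%
LTV = 270,800/298,500 = 90.7% ≤ 97%
Score 761 is in the 720+ band; LTV 90.7% is in the 90.01–97% band → 9.55%.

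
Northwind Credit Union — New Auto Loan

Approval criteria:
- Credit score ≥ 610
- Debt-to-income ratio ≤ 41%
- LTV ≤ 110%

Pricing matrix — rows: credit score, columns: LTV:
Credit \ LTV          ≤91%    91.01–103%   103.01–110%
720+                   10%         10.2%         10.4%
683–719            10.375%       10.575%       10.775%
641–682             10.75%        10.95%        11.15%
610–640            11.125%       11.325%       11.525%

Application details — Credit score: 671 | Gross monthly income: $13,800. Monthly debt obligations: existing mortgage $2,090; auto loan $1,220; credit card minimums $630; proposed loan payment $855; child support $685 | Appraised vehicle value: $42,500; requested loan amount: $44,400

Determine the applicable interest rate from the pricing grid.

11.15%

Credit score 671 ≥ 610; Total monthly debts = (2,090 + 1,220 + 630 + 855 + 685) = 5,480. DTI = 5,480/13,800 = 39.7% ≤ 41%
LTV = 44,400/42,500 = 104.5% ≤ 110%
Credit 671 → row 641–682; LTV 104.5% → column 103.01–110%. Grid cell → 11.15%.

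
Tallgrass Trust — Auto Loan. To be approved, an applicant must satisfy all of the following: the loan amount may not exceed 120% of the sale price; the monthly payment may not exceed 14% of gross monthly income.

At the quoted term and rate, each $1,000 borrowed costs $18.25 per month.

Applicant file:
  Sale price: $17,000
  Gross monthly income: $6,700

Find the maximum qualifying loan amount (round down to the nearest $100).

Payment cap: 14% × $6,700 = $938/month.
At $18.25 per $1,000, that supports 938/18.25 × 1,000 ≈ $51,397 → $51,300.
LTV cap: 120% × $17,000 = $20,400 → $20,400.
Binding constraint: loan-to-value.

$20,400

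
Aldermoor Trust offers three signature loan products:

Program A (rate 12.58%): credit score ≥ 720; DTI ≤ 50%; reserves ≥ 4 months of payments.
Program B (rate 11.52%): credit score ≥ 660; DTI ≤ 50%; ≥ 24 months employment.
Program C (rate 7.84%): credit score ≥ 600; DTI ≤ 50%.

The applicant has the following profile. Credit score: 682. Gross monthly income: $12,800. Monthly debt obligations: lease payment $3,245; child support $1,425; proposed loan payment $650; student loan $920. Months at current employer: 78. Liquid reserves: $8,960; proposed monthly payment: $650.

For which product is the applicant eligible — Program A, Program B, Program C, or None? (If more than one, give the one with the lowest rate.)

Program C

Total debts = (3,245 + 1,425 + 650 + 920) = 6,240; DTI = 6,240/12,800 = 48.8%.
Reserves = 8,960/650 = 13.8 months.
Program A: score 682 < 720; DTI 48.8% ≤ 50%; reserves 13.8 ≥ 4 mo → does not qualify.
Program B: score 682 ≥ 660; DTI 48.8% ≤ 50%; employment 78 ≥ 24 mo → qualifies.
Program C: score 682 ≥ 600; DTI 48.8% ≤ 50% → qualifies.
Qualifying: Program B, Program C. Lowest rate is 7.84% → Program C.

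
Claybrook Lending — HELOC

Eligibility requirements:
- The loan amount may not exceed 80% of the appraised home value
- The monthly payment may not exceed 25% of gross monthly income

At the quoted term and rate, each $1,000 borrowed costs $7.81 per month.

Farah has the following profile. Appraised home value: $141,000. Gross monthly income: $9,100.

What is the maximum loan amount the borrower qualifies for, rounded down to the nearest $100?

$112,800

Payment cap: 25% × $9,100 = $2,275/month.
At $7.81 per $1,000, that supports 2,275/7.81 × 1,000 ≈ $291,293 → $291,200.
LTV cap: 80% × $141,000 = $112,800 → $112,800.
Binding constraint: loan-to-value.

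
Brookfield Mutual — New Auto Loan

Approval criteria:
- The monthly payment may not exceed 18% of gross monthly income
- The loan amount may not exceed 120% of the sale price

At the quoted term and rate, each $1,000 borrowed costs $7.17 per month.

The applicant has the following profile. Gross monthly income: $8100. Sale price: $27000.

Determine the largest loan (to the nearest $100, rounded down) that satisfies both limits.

Payment cap: 18% × $8,100 = $1,458/month.
At $7.17 per $1,000, that supports 1,458/7.17 × 1,000 ≈ $203,347 → $203,300.
LTV cap: 120% × $27,000 = $32,400 → $32,400.
Binding constraint: loan-to-value.

$32,400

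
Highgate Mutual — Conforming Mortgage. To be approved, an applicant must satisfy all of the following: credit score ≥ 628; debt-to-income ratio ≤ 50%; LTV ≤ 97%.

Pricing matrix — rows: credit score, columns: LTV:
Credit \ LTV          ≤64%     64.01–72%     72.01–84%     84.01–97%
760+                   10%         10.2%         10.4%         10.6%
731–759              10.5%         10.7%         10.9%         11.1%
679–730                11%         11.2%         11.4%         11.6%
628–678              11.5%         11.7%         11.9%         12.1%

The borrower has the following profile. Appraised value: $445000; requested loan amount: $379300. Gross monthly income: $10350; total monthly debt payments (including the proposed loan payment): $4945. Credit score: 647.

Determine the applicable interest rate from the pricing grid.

Credit score 647 ≥ 628; DTI: 4,945 ÷ 10,350 = 47.8%, within the 50% cap
LTV = 379,300/445,000 = 85.2% ≤ 97%
Credit 647 → row 628–678; LTV 85.2% → column 84.01–97%. Grid cell → 12.1%.

12.1%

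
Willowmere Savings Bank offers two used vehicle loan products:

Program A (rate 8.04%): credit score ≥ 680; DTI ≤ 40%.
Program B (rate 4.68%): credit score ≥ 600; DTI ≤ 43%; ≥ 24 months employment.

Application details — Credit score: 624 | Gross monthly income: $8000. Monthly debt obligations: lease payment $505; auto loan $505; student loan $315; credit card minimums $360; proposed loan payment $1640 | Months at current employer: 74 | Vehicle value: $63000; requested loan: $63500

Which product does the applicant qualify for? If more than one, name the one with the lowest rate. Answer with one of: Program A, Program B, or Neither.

Total debts = (505 + 505 + 315 + 360 + 1,640) = 3,325; DTI = 3,325/8,000 = 41.6%.
LTV = 63,500/63,000 = 100.8%.
Program A: score 624 < 680; DTI 41.6% > 40% → does not qualify.
Program B: score 624 ≥ 600; DTI 41.6% ≤ 43%; employment 74 ≥ 24 mo → qualifies.

Program B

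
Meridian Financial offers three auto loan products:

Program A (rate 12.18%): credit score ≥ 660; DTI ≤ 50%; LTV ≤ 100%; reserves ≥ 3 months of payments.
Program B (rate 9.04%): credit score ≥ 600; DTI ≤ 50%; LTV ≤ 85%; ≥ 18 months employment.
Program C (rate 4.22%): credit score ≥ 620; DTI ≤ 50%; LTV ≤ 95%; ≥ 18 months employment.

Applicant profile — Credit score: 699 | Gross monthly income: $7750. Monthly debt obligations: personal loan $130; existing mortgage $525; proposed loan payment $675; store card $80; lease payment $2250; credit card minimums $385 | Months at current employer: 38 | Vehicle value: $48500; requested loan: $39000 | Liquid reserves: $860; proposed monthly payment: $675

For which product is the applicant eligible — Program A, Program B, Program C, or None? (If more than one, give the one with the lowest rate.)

Total debts = (130 + 525 + 675 + 80 + 2,250 + 385) = 4,045; DTI = 4,045/7,750 = 52.2%.
LTV = 39,000/48,500 = 80.4%.
Reserves = 860/675 = 1.3 months.
Program A: score 699 ≥ 660; DTI 52.2% > 50%; LTV 80.4% ≤ 100%; reserves 1.3 < 3 mo → does not qualify.
Program B: score 699 ≥ 600; DTI 52.2% > 50%; LTV 80.4% ≤ 85%; employment 38 ≥ 18 mo → does not qualify.
Program C: score 699 ≥ 620; DTI 52.2% > 50%; LTV 80.4% ≤ 95%; employment 38 ≥ 18 mo → does not qualify.

None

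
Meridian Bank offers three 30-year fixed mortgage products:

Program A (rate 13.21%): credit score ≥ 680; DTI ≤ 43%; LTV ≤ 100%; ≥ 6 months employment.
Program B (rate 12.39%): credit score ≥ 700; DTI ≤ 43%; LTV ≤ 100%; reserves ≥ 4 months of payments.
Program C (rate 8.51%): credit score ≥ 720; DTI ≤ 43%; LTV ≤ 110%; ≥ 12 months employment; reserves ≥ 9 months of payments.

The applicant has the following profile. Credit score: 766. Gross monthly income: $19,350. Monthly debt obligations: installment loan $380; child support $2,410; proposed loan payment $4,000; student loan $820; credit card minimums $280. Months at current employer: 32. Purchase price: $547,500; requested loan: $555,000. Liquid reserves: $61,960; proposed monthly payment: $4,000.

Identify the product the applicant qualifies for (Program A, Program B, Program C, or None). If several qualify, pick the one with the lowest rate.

Total debts = (380 + 2,410 + 4,000 + 820 + 280) = 7,890; DTI = 7,890/19,350 = 40.8%.
LTV = 555,000/547,500 = 101.4%.
Reserves = 61,960/4,000 = 15.5 months.
Program A: score 766 ≥ 680; DTI 40.8% ≤ 43%; LTV 101.4% > 100%; employment 32 ≥ 6 mo → does not qualify.
Program B: score 766 ≥ 700; DTI 40.8% ≤ 43%; LTV 101.4% > 100%; reserves 15.5 ≥ 4 mo → does not qualify.
Program C: score 766 ≥ 720; DTI 40.8% ≤ 43%; LTV 101.4% ≤ 110%; employment 32 ≥ 12 mo; reserves 15.5 ≥ 9 mo → qualifies.

Program C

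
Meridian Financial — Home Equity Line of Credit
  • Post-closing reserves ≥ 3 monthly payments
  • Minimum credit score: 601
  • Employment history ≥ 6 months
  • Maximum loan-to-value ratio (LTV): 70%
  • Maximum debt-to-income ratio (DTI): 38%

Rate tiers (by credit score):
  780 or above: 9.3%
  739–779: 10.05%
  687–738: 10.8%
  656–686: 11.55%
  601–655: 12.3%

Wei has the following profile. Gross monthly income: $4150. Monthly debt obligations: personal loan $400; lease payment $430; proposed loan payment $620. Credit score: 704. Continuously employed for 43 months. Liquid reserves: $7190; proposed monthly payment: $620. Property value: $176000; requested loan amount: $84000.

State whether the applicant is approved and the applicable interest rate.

Credit score 704 ≥ 601 (meets minimum)
Loan-to-value = 84,000/176,000 = 47.7% — pass (70% max)
Employment 43 ≥ 6 months
Reserves: 7,190 ÷ 620 = 11.6 months (meets 3-month minimum)
Total monthly debts = (400 + 430 + 620) = 1,450. DTI = 1,450/4,150 = 34.9% ≤ 38%
All requirements met. Score 704 falls in the 687–738 tier → 10.8%.

Approved at 10.8%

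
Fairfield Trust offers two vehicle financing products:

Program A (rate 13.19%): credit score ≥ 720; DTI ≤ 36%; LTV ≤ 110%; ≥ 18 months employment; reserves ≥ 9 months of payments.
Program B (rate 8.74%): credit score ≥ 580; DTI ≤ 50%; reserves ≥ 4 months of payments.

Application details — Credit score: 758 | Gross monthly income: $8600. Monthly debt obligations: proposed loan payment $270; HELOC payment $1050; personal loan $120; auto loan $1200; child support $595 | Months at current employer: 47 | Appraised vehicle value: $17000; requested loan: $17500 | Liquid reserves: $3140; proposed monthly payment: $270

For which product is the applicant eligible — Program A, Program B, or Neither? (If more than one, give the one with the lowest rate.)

Program B

Total debts = (270 + 1,050 + 120 + 1,200 + 595) = 3,235; DTI = 3,235/8,600 = 37.6%.
LTV = 17,500/17,000 = 102.9%.
Reserves = 3,140/270 = 11.6 months.
Program A: score 758 ≥ 720; DTI 37.6% > 36%; LTV 102.9% ≤ 110%; employment 47 ≥ 18 mo; reserves 11.6 ≥ 9 mo → does not qualify.
Program B: score 758 ≥ 580; DTI 37.6% ≤ 50%; reserves 11.6 ≥ 4 mo → qualifies.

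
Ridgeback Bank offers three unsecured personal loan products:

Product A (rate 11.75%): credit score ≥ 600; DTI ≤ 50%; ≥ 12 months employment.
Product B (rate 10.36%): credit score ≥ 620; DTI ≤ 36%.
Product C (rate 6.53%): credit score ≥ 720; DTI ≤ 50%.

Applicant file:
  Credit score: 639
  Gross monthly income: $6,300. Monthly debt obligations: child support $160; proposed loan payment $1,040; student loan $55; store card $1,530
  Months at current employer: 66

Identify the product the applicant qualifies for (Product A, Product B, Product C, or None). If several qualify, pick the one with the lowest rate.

Product A

Total debts = (160 + 1,040 + 55 + 1,530) = 2,785; DTI = 2,785/6,300 = 44.2%.
Product A: score 639 ≥ 600; DTI 44.2% ≤ 50%; employment 66 ≥ 12 mo → qualifies.
Product B: score 639 ≥ 620; DTI 44.2% > 36% → does not qualify.
Product C: score 639 < 720; DTI 44.2% ≤ 50% → does not qualify.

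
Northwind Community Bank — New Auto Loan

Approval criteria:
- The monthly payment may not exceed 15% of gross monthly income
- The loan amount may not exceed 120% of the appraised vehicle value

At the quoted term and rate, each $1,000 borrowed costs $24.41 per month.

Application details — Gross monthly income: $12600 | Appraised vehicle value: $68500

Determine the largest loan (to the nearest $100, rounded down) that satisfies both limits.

$77,400

Payment cap: 15% × $12,600 = $1,890/month.
At $24.41 per $1,000, that supports 1,890/24.41 × 1,000 ≈ $77,427 → $77,400.
LTV cap: 120% × $68,500 = $82,200 → $82,200.
Binding constraint: payment-to-income.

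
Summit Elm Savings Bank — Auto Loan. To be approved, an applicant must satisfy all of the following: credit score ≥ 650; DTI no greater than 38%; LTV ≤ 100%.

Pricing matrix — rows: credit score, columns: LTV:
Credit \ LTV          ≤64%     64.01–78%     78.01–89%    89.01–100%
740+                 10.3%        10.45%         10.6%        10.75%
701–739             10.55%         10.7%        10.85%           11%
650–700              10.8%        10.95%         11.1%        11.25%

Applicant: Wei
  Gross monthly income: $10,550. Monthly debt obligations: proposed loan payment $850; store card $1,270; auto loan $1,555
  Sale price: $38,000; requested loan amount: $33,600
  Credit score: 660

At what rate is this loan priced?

11.1%

Credit score 660 ≥ 650; Total monthly debts = (850 + 1,270 + 1,555) = 3,675. DTI: 3,675 ÷ 10,550 = 34.8%, within the 38% cap
LTV = 33,600/38,000 = 88.4% ≤ 100%
Score 660 is in the 650–700 band; LTV 88.4% is in the 78.01–89% band → 11.1%.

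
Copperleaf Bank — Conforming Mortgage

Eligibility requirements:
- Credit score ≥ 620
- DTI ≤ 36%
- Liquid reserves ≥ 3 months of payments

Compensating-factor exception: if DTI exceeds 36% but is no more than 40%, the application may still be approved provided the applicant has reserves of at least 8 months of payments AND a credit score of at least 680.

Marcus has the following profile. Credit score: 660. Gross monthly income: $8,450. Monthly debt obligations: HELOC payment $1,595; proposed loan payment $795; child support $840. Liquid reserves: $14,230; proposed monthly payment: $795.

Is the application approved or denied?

Denied

Credit score 660 ≥ 620 (meets base)
Total debts = (1,595 + 795 + 840) = 3,230. DTI = 3,230/8,450 = 38.2% > 36% — standard DTI limit exceeded.
Liquid reserves cover 14,230/795 = 17.9 months — ≥ 3 required
DTI 38.2% is within the 36%–40% exception band; checking compensating factors.
Override check — reserves: 17.9 mo (ok); score: 660 (below 680).
Compensating-factor requirement not fully met.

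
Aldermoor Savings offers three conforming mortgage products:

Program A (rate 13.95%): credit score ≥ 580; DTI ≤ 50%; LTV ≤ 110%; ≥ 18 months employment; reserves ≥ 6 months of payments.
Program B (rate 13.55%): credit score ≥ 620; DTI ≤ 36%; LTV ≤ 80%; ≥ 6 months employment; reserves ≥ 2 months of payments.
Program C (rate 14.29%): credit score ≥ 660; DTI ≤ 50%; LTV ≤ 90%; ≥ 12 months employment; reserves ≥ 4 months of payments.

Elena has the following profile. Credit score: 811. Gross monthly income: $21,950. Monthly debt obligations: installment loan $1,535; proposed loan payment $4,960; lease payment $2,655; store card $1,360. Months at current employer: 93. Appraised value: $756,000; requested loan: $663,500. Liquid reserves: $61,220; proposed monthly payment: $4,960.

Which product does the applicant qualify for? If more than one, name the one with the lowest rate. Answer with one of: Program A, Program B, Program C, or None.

Program A

Total debts = (1,535 + 4,960 + 2,655 + 1,360) = 10,510; DTI = 10,510/21,950 = 47.9%.
LTV = 663,500/756,000 = 87.8%.
Reserves = 61,220/4,960 = 12.3 months.
Program A: score 811 ≥ 580; DTI 47.9% ≤ 50%; LTV 87.8% ≤ 110%; employment 93 ≥ 18 mo; reserves 12.3 ≥ 6 mo → qualifies.
Program B: score 811 ≥ 620; DTI 47.9% > 36%; LTV 87.8% > 80%; employment 93 ≥ 6 mo; reserves 12.3 ≥ 2 mo → does not qualify.
Program C: score 811 ≥ 660; DTI 47.9% ≤ 50%; LTV 87.8% ≤ 90%; employment 93 ≥ 12 mo; reserves 12.3 ≥ 4 mo → qualifies.
Qualifying: Program A, Program C. Lowest rate is 13.95% → Program A.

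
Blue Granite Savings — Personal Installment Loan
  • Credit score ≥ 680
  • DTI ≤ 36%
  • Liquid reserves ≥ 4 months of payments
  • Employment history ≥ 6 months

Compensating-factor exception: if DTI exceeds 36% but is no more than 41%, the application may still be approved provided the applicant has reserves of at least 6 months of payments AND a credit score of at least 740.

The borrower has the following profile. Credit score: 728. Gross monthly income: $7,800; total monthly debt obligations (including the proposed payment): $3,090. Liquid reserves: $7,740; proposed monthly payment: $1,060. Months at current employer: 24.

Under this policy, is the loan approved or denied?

Credit score 728 ≥ 680 (meets base)
DTI = 3,090/7,800 = 39.6% > 36% — standard DTI limit exceeded.
Liquid reserves cover 7,740/1,060 = 7.3 months — ≥ 4 required
Employment 24 ≥ 6 months
39.6% falls in the override range (36%–41%), so the compensating-factor test applies.
Override check — reserves: 7.3 mo (ok); score: 728 (below 740).
Compensating-factor requirement not fully met.

Denied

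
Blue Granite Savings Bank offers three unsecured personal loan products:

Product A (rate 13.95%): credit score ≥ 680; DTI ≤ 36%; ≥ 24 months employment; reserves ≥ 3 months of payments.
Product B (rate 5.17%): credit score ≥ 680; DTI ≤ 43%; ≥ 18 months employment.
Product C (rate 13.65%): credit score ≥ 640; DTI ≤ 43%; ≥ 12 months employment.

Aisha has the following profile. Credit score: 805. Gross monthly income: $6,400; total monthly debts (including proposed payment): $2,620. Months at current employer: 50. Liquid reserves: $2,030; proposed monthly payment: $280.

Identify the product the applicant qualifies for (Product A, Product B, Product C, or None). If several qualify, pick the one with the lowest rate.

DTI = 2,620/6,400 = 40.9%.
Reserves = 2,030/280 = 7.2 months.
Product A: score 805 ≥ 680; DTI 40.9% > 36%; employment 50 ≥ 24 mo; reserves 7.2 ≥ 3 mo → does not qualify.
Product B: score 805 ≥ 680; DTI 40.9% ≤ 43%; employment 50 ≥ 18 mo → qualifies.
Product C: score 805 ≥ 640; DTI 40.9% ≤ 43%; employment 50 ≥ 12 mo → qualifies.
Qualifying: Product B, Product C. Lowest rate is 5.17% → Product B.

Product B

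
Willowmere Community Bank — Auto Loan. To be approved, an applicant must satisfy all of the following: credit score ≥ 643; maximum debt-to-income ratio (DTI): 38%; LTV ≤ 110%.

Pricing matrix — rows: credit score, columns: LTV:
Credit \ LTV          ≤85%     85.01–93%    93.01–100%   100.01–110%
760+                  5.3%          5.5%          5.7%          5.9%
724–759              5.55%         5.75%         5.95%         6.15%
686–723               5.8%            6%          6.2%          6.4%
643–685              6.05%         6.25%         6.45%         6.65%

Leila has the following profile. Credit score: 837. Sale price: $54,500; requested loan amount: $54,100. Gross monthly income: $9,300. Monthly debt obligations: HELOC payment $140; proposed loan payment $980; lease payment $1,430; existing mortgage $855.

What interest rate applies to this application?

Credit score 837 ≥ 643; Total monthly debts = (140 + 980 + 1,430 + 855) = 3,405. DTI = 3,405/9,300 = 36.6% ≤ 38%
Loan-to-value = 54,100/54,500 = 99.3% — pass (110% max)
Row: 837 falls in 760+. Column: 99.3% falls in 93.01–100%. Rate = 5.7%.

5.7%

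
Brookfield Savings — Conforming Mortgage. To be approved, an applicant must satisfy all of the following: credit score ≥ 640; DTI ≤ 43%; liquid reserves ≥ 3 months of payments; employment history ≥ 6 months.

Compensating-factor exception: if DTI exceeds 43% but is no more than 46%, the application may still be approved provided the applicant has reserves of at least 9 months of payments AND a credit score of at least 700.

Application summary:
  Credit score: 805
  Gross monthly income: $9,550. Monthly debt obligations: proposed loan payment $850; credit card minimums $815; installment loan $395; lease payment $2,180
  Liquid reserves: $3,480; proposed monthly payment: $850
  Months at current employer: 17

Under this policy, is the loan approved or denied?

Denied

Credit score 805 ≥ 640 (meets base)
Total debts = (850 + 815 + 395 + 2,180) = 4,240. DTI: 4,240 ÷ 9,550 = 44.4%, over the 43% base limit.
Reserves: 3,480 ÷ 850 = 4.1 months (meets 3-month minimum)
Employment 17 ≥ 6 months
DTI 44.4% is within the 43%–46% exception band; checking compensating factors.
Override check — reserves: 4.1 mo (short of 9); score: 805 (ok).
Override conditions not both satisfied; exception does not apply.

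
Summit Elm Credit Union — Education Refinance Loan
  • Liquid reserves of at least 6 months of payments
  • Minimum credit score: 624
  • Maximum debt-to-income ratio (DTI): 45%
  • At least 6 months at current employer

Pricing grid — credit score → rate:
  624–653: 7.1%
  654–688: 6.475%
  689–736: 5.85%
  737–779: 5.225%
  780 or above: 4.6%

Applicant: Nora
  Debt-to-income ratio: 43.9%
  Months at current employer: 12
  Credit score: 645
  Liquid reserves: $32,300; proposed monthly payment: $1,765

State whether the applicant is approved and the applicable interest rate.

Approved at 7.1%

Credit score 645 ≥ 624 (meets minimum)
Employment 12 ≥ 6 months
Reserves: 32,300 ÷ 1,765 = 18.3 months (meets 6-month minimum)
Debt-to-income 43.9% vs 45% cap — pass
All requirements met. Score 645 falls in the 624–653 tier → 7.1%.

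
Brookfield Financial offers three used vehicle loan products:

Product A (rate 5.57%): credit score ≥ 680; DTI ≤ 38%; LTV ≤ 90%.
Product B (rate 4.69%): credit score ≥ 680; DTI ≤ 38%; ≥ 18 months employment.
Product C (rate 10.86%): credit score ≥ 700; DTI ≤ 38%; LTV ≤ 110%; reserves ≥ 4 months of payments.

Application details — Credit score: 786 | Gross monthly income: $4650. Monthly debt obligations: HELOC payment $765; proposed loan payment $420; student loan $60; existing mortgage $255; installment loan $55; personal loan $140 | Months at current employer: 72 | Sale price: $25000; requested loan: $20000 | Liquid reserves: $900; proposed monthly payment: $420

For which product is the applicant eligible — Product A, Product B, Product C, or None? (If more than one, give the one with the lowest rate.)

Total debts = (765 + 420 + 60 + 255 + 55 + 140) = 1,695; DTI = 1,695/4,650 = 36.5%.
LTV = 20,000/25,000 = 80%.
Reserves = 900/420 = 2.1 months.
Product A: score 786 ≥ 680; DTI 36.5% ≤ 38%; LTV 80% ≤ 90% → qualifies.
Product B: score 786 ≥ 680; DTI 36.5% ≤ 38%; employment 72 ≥ 18 mo → qualifies.
Product C: score 786 ≥ 700; DTI 36.5% ≤ 38%; LTV 80% ≤ 110%; reserves 2.1 < 4 mo → does not qualify.
Qualifying: Product A, Product B. Lowest rate is 4.69% → Product B.

Product B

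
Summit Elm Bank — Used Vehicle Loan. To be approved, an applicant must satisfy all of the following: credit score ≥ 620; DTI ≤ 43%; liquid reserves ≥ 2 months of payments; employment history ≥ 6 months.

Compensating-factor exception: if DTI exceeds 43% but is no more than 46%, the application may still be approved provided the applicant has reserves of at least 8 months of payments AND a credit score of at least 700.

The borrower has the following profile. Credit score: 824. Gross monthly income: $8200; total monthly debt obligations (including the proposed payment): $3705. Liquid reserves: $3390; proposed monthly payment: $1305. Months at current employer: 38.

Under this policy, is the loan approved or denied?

Denied

Credit score 824 ≥ 620 (meets base)
DTI = 3,705/8,200 = 45.2% > 43% — standard DTI limit exceeded.
Reserves: 3,390 ÷ 1,305 = 2.6 months (meets 2-month minimum)
Employment 38 ≥ 6 months
DTI 45.2% is within the 43%–46% exception band; checking compensating factors.
Reserves 2.6 < 8 months; credit score 824 ≥ 700.
Override conditions not both satisfied; exception does not apply.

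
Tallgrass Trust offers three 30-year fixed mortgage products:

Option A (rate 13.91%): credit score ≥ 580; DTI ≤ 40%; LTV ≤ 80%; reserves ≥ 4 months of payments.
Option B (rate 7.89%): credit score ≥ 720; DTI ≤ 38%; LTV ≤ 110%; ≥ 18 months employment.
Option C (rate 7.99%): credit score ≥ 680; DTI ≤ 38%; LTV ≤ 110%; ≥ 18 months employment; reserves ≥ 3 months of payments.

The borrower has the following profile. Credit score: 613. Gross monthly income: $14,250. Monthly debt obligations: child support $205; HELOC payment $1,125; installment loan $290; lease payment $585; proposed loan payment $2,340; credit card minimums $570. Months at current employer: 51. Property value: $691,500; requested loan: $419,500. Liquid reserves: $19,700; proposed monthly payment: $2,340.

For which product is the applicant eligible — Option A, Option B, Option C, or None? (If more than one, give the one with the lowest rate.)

Option A

Total debts = (205 + 1,125 + 290 + 585 + 2,340 + 570) = 5,115; DTI = 5,115/14,250 = 35.9%.
LTV = 419,500/691,500 = 60.7%.
Reserves = 19,700/2,340 = 8.4 months.
Option A: score 613 ≥ 580; DTI 35.9% ≤ 40%; LTV 60.7% ≤ 80%; reserves 8.4 ≥ 4 mo → qualifies.
Option B: score 613 < 720; DTI 35.9% ≤ 38%; LTV 60.7% ≤ 110%; employment 51 ≥ 18 mo → does not qualify.
Option C: score 613 < 680; DTI 35.9% ≤ 38%; LTV 60.7% ≤ 110%; employment 51 ≥ 18 mo; reserves 8.4 ≥ 3 mo → does not qualify.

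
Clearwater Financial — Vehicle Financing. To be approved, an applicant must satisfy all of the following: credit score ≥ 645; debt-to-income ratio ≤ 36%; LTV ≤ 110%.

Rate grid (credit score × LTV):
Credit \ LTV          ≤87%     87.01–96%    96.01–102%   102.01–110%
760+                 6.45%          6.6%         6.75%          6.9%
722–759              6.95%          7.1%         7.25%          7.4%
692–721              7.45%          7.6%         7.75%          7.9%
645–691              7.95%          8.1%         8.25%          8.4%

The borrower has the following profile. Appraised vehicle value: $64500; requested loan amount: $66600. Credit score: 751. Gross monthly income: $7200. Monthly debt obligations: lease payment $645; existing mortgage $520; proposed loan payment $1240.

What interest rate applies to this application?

7.4%

Credit score 751 ≥ 645; Total monthly debts = (645 + 520 + 1,240) = 2,405. DTI: 2,405 ÷ 7,200 = 33.4%, within the 36% cap
Loan-to-value = 66,600/64,500 = 103.3% — pass (110% max)
Score 751 is in the 722–759 band; LTV 103.3% is in the 102.01–110% band → 7.4%.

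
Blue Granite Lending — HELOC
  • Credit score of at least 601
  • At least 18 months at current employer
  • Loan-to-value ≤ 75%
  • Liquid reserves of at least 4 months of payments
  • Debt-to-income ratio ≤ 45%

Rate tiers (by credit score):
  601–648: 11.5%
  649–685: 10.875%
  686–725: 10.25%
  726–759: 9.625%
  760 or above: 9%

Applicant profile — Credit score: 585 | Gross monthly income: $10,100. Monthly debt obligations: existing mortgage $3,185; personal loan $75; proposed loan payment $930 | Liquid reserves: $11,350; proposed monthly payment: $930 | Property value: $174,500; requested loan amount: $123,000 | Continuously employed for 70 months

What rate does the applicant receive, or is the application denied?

Denied

Credit score 585 < 601 (below minimum)
Total monthly debts = (3,185 + 75 + 930) = 4,190. Debt-to-income = 4,190/10,100 = 41.5% — meets 45% limit
Reserves = 11,350/930 = 12.2 months ≥ 4
Employment 70 ≥ 18 months
Loan-to-value = 123,000/174,500 = 70.5% — pass (75% max)
Not all requirements met → denied.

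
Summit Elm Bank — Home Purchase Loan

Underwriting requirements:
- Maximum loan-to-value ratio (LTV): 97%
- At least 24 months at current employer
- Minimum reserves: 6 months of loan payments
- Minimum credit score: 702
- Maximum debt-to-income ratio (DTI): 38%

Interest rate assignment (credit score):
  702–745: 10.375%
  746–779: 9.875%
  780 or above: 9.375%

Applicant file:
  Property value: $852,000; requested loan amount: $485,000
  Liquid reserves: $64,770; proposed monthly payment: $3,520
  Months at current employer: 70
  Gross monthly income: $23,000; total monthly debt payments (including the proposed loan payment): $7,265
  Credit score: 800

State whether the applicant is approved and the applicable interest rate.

Approved at 9.375%

Credit score 800 ≥ 702 (meets minimum)
LTV: 485,000 ÷ 852,000 = 56.9%, within 97% cap
Employment 70 ≥ 24 months
Debt-to-income = 7,265/23,000 = 31.6% — meets 38% limit
Liquid reserves cover 64,770/3,520 = 18.4 months — ≥ 6 required
All requirements met. Score 800 falls in the 780 or above tier → 9.375%.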